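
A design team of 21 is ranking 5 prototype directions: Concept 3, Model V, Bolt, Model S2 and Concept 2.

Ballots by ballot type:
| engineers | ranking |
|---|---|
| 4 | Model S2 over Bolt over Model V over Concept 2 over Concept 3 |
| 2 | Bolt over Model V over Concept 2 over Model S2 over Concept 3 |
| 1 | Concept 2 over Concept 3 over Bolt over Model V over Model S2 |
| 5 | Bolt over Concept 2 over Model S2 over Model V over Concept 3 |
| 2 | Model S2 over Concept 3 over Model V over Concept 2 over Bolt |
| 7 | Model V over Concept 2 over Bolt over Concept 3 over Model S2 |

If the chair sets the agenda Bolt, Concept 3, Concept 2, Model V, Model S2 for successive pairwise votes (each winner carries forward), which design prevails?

Bolt

Round 1: Bolt vs Concept 3 — 18–3, Bolt advances.
Round 2: Bolt vs Concept 2 — 11–10, Bolt advances.
Round 3: Bolt vs Model V — 12–9, Bolt advances.
Round 4: Bolt vs Model S2 — 15–6, Bolt advances.
The agenda winner is Bolt.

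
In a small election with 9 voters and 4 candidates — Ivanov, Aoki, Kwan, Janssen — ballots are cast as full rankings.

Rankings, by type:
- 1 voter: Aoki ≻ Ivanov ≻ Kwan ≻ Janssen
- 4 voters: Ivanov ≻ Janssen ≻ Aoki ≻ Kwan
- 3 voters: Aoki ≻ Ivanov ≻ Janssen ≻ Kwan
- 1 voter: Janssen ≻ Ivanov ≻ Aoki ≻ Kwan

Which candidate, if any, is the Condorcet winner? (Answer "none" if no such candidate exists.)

Ivanov

Head-to-head results (9 voters):
Ivanov–Aoki: Ivanov 5–4.
Ivanov–Kwan: Ivanov 9–0.
Ivanov–Janssen: Ivanov 8–1.
Aoki–Kwan: Aoki 9–0.
Aoki vs Janssen: Janssen wins 5–4.
Kwan vs Janssen: Janssen wins 8–1.
Ivanov beats each of Aoki, Kwan, Janssen — Ivanov is the Condorcet winner.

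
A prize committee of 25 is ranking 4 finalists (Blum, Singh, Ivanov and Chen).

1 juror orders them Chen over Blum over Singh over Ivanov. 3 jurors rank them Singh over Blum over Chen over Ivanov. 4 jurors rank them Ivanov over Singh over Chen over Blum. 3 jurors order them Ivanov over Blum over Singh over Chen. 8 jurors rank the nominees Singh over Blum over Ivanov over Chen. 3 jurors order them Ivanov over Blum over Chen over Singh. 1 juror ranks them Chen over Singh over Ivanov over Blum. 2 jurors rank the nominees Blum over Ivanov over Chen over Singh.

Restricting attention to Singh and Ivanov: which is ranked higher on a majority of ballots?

Singh

Ballots ranking Singh above Ivanov: 1 + 3 + 8 + 1 = 13.
Ballots ranking Ivanov above Singh: 25 − 13 = 12.
Singh wins the head-to-head 13–12.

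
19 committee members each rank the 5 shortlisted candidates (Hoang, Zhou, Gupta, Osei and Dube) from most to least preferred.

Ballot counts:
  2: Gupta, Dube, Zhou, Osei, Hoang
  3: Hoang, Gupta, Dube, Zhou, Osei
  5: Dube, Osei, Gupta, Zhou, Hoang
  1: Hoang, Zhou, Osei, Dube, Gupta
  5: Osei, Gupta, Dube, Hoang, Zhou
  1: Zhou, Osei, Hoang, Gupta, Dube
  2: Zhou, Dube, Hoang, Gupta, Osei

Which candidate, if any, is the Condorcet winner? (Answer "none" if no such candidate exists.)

Pairwise majorities:
Hoang–Zhou: Zhou 10–9.
Hoang vs Gupta: Hoang preferred on 3+1+1+2 = 7 ballots; Gupta wins 12–7.
Hoang vs Osei: 6 to 13, Osei.
Hoang vs Dube: 3+1+1 = 5 for Hoang, 14 for Dube — Dube by 14–5.
Zhou–Gupta: Gupta 15–4.
Zhou vs Osei: Osei, 10–9.
Zhou vs Dube: 1+1+2 = 4 for Zhou, 15 for Dube — Dube by 15–4.
Gupta vs Osei: 2+3+2 = 7 for Gupta, 12 for Osei — Osei by 12–7.
Gupta vs Dube: Gupta, 11–8.
Osei–Dube: Dube 12–7.
Every candidate loses at least once (Hoang loses to Zhou; Zhou loses to Gupta; Gupta loses to Osei; Osei loses to Dube; Dube loses to Gupta). The majority relation contains the cycle Gupta → Dube → Osei → Gupta, so there is no Condorcet winner.

none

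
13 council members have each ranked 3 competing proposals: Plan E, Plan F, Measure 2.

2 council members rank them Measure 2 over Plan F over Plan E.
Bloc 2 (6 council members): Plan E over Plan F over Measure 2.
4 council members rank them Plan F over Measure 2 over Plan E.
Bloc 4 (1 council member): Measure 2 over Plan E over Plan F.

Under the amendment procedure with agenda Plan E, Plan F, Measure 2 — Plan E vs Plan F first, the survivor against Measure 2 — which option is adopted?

Round 1: Plan E vs Plan F — 7–6, Plan E advances.
Round 2: Plan E vs Measure 2 — 6–7, Measure 2 advances.
The agenda winner is Measure 2.

Measure 2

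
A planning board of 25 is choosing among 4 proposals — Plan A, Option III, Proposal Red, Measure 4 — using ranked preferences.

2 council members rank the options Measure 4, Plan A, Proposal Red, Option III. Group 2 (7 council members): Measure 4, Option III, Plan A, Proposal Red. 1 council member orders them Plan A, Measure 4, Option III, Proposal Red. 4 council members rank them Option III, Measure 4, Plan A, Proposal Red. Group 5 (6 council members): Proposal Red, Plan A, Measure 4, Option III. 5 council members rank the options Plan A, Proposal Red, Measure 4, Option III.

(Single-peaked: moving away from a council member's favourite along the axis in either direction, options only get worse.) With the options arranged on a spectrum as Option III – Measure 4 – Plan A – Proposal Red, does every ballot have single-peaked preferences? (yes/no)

yes

Axis positions: Option III=1, Measure 4=2, Plan A=3, Proposal Red=4.
Group 1 (peak Measure 4 at position 2): ranking walks positions 2-3-4-1, expanding outward from the peak — single-peaked.
Group 2 (peak Measure 4 at position 2): ranking walks positions 2-1-3-4, expanding outward from the peak — single-peaked.
Group 3 (peak Plan A at position 3): ranking walks positions 3-2-1-4, expanding outward from the peak — single-peaked.
Group 4 (peak Option III at position 1): ranking walks positions 1-2-3-4, expanding outward from the peak — single-peaked.
Group 5 (peak Proposal Red at position 4): ranking walks positions 4-3-2-1, expanding outward from the peak — single-peaked.
Group 6 (peak Plan A at position 3): ranking walks positions 3-4-2-1, expanding outward from the peak — single-peaked.
Every ranking is single-peaked on this axis.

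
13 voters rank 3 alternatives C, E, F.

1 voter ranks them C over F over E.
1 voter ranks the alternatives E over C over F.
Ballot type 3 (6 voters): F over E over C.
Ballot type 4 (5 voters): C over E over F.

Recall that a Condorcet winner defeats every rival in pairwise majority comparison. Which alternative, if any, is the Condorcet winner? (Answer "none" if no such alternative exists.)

none

Head-to-head results (13 voters):
C vs E: C is ranked higher on 1+5 = 6 ballots, E on 7. E wins 7–6.
C vs F: 7 to 6, C.
E vs F: 1+5 = 6 for E, 7 for F — F by 7–6.
Every alternative loses at least once (C loses to E; E loses to F; F loses to C). The majority relation contains the cycle C → F → E → C, so there is no Condorcet winner.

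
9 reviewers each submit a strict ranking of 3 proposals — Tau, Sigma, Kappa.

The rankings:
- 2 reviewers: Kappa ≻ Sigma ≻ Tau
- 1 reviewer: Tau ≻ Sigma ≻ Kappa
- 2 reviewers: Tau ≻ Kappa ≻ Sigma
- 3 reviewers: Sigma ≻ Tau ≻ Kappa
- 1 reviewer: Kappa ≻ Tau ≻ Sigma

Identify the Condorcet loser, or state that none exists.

Head-to-head results (9 reviewers):
Tau vs Sigma: Sigma wins 5–4.
Tau vs Kappa: 6 to 3, Tau.
Sigma vs Kappa: Sigma preferred on 1+3 = 4 ballots; Kappa wins 5–4.
Every project wins at least one matchup (Tau beats Kappa; Sigma beats Tau; Kappa beats Sigma), so there is no Condorcet loser.

none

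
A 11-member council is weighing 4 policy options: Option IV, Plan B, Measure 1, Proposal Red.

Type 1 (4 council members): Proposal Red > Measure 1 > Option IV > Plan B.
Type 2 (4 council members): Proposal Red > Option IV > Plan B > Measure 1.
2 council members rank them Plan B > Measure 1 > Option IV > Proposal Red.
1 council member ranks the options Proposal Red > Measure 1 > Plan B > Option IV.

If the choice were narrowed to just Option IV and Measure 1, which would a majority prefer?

Ballots ranking Option IV above Measure 1: 4.
Ballots ranking Measure 1 above Option IV: 11 − 4 = 7.
Measure 1 wins the head-to-head 7–4.

Measure 1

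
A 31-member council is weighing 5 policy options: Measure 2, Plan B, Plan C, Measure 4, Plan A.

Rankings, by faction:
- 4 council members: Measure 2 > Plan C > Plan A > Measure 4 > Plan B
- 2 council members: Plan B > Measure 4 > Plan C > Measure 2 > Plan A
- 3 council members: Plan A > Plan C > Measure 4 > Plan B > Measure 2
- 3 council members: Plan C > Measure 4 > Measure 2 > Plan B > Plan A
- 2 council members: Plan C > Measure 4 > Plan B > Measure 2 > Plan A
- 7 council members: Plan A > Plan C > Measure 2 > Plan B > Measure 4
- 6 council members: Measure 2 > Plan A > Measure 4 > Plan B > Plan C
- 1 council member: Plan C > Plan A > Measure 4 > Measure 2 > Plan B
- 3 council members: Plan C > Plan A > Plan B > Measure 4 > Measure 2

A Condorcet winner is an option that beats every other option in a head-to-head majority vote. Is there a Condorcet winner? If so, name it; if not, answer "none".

Check each pair by majority over 31 ballots:
Measure 2 vs Plan B: Measure 2, 21–10.
Measure 2 vs Plan C: Plan C wins 21–10.
Measure 2 vs Measure 4: Measure 2 wins 17–14.
Measure 2 vs Plan A: Measure 2 wins 17–14.
Plan B vs Plan C: Plan C, 23–8.
Plan B–Measure 4: Measure 4 19–12.
Plan B–Plan A: Plan A 24–7.
Plan C vs Measure 4: Plan C, 23–8.
Plan C vs Plan A: Plan A wins 16–15.
Measure 4 vs Plan A: Plan A wins 24–7.
Each option drops at least one matchup (Measure 2 loses to Plan C; Plan B loses to Measure 2; Plan C loses to Plan A; Measure 4 loses to Measure 2; Plan A loses to Measure 2); the cycle Measure 2 > Plan A > Plan C > Measure 2 rules out a Condorcet winner.

none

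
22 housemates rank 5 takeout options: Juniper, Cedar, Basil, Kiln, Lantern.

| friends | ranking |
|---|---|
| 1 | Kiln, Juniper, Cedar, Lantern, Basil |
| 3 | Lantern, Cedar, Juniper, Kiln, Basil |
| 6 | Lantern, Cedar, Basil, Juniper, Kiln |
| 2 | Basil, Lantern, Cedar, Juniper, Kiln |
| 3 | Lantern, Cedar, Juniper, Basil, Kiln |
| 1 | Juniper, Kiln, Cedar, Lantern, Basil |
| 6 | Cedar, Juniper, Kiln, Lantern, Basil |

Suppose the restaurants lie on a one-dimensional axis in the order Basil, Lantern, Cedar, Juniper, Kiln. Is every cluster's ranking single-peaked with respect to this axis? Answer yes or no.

Axis positions: Basil=1, Lantern=2, Cedar=3, Juniper=4, Kiln=5.
Cluster 1 (peak Kiln at position 5): ranking walks positions 5-4-3-2-1, expanding outward from the peak — single-peaked.
Cluster 2 (peak Lantern at position 2): ranking walks positions 2-3-4-5-1, expanding outward from the peak — single-peaked.
Cluster 3 (peak Lantern at position 2): ranking walks positions 2-3-1-4-5, expanding outward from the peak — single-peaked.
Cluster 4 (peak Basil at position 1): ranking walks positions 1-2-3-4-5, expanding outward from the peak — single-peaked.
Cluster 5 (peak Lantern at position 2): ranking walks positions 2-3-4-1-5, expanding outward from the peak — single-peaked.
Cluster 6 (peak Juniper at position 4): ranking walks positions 4-5-3-2-1, expanding outward from the peak — single-peaked.
Cluster 7 (peak Cedar at position 3): ranking walks positions 3-4-5-2-1, expanding outward from the peak — single-peaked.
Every ranking is single-peaked on this axis.

yes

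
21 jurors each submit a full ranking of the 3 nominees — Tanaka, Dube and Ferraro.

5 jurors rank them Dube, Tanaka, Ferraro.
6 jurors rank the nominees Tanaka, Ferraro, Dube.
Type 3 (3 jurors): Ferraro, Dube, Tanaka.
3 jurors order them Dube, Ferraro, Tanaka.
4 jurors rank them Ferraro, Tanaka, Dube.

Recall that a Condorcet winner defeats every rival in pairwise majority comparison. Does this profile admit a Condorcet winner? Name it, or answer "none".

none

Head-to-head results (21 jurors):
Tanaka–Dube: Dube 11–10.
Tanaka vs Ferraro: Tanaka wins 11–10.
Dube vs Ferraro: Ferraro, 13–8.
Each nominee drops at least one matchup (Tanaka loses to Dube; Dube loses to Ferraro; Ferraro loses to Tanaka); the cycle Tanaka → Ferraro → Dube → Tanaka rules out a Condorcet winner.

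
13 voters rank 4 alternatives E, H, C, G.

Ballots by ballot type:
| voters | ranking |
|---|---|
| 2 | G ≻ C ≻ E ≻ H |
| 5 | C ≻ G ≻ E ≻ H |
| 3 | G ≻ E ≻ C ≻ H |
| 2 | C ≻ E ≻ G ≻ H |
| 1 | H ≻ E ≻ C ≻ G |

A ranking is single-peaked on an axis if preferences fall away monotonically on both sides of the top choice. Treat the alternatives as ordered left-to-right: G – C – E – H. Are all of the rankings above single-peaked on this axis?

no

Axis positions: G=1, C=2, E=3, H=4.
Ballot type 1 (peak G at position 1): ranking walks positions 1-2-3-4, expanding outward from the peak — single-peaked.
Ballot type 2 (peak C at position 2): ranking walks positions 2-1-3-4, expanding outward from the peak — single-peaked.
Ballot type 3: ranking walks positions 1-3-2-4; E is ranked above C even though C lies between E and the peak G on the axis — preferences dip and rise again. Not single-peaked.
Ballot type 4 (peak C at position 2): ranking walks positions 2-3-1-4, expanding outward from the peak — single-peaked.
Ballot type 5 (peak H at position 4): ranking walks positions 4-3-2-1, expanding outward from the peak — single-peaked.
Ballot type 3 violates single-peakedness, so the profile is not single-peaked on this axis.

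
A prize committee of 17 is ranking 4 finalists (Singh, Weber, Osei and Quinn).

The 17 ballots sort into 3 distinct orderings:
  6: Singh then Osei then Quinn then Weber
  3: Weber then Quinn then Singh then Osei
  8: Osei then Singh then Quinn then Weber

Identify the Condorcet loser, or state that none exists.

Head-to-head results (17 jurors):
Singh vs Weber: Singh preferred on 6+8 = 14 ballots; Singh wins 14–3.
Singh vs Osei: Singh is ranked higher on 6+3 = 9 ballots, Osei on 8. Singh wins 9–8.
Singh vs Quinn: Singh, 14–3.
Weber–Osei: Osei 14–3.
Weber vs Quinn: Weber is ranked higher on 3 ballots, Quinn on 14. Quinn wins 14–3.
Osei vs Quinn: Osei is ranked higher on 6+8 = 14 ballots, Quinn on 3. Osei wins 14–3.
Weber is beaten in every head-to-head and is the Condorcet loser.

Weber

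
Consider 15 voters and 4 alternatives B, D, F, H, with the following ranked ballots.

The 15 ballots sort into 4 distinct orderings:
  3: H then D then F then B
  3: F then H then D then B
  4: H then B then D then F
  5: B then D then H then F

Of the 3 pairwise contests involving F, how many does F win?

0

F against each rival (15 voters):
F vs B: 6 to 9, B.
F vs D: D, 12–3.
F vs H: F is ranked higher on 3 ballots, H on 12. H wins 12–3.
F beats no one; loses to B, D, H — 0 pairwise wins.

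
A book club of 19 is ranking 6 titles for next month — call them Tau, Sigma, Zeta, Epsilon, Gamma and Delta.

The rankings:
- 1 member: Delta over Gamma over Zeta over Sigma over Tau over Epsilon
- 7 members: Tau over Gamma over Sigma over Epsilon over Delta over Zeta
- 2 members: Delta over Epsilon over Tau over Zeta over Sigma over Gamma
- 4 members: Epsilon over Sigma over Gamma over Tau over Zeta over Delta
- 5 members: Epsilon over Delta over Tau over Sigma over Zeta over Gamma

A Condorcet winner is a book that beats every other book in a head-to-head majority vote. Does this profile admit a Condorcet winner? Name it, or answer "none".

Epsilon

Pairwise majorities:
Tau vs Sigma: 7+2+5 = 14 for Tau, 5 for Sigma — Tau by 14–5.
Tau vs Zeta: 18 to 1, Tau.
Tau vs Epsilon: 8 to 11, Epsilon.
Tau vs Gamma: 7+2+5 = 14 for Tau, 5 for Gamma — Tau by 14–5.
Tau vs Delta: Tau is ranked higher on 7+4 = 11 ballots, Delta on 8. Tau wins 11–8.
Sigma vs Zeta: 16 to 3, Sigma.
Sigma vs Epsilon: Sigma preferred on 1+7 = 8 ballots; Epsilon wins 11–8.
Sigma vs Gamma: 2+4+5 = 11 for Sigma, 8 for Gamma — Sigma by 11–8.
Sigma vs Delta: Sigma preferred on 7+4 = 11 ballots; Sigma wins 11–8.
Zeta vs Epsilon: Zeta preferred on 1 ballot; Epsilon wins 18–1.
Zeta vs Gamma: 7 to 12, Gamma.
Zeta vs Delta: Zeta is ranked higher on 4 ballots, Delta on 15. Delta wins 15–4.
Epsilon vs Gamma: 11 to 8, Epsilon.
Epsilon vs Delta: 7+4+5 = 16 for Epsilon, 3 for Delta — Epsilon by 16–3.
Gamma vs Delta: 7+4 = 11 for Gamma, 8 for Delta — Gamma by 11–8.
Epsilon wins every pairwise contest, so Epsilon is the Condorcet winner.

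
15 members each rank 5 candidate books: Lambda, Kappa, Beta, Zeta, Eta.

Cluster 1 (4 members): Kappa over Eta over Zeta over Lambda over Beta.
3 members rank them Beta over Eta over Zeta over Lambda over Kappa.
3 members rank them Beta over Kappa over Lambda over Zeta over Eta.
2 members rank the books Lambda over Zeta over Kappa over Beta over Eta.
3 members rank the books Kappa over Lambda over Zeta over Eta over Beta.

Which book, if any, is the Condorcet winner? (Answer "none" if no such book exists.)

Kappa

Head-to-head results (15 members):
Lambda vs Kappa: Kappa, 10–5.
Lambda vs Beta: Lambda wins 9–6.
Lambda–Zeta: Lambda 8–7.
Lambda–Eta: Lambda 8–7.
Kappa vs Beta: Kappa wins 9–6.
Kappa–Zeta: Kappa 10–5.
Kappa vs Eta: Kappa wins 12–3.
Beta vs Zeta: Zeta, 9–6.
Beta vs Eta: Beta, 8–7.
Zeta–Eta: Zeta 8–7.
Only Kappa has no losses; Kappa is the Condorcet winner.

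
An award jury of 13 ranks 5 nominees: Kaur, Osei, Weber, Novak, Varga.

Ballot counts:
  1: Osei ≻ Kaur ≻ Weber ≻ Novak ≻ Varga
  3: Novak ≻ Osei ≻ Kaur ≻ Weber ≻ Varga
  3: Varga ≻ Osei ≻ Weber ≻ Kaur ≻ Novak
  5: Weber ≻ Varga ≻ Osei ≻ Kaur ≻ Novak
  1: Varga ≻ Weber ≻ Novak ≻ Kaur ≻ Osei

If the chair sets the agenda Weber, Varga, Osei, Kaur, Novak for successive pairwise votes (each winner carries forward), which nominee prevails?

Round 1: Weber vs Varga — 9–4, Weber advances.
Round 2: Weber vs Osei — 6–7, Osei advances.
Round 3: Osei vs Kaur — 12–1, Osei advances.
Round 4: Osei vs Novak — 9–4, Osei advances.
The agenda winner is Osei.

Osei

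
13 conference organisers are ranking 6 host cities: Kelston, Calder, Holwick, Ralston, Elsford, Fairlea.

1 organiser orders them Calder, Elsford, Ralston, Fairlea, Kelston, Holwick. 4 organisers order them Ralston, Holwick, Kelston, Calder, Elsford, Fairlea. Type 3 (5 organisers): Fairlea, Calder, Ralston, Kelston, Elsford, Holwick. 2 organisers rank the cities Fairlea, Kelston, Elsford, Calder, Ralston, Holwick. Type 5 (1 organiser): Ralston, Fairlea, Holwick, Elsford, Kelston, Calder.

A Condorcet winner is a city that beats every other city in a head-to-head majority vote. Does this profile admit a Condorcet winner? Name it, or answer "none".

Fairlea

Head-to-head results (13 organisers):
Kelston vs Calder: Kelston preferred on 4+2+1 = 7 ballots; Kelston wins 7–6.
Kelston vs Holwick: Kelston, 8–5.
Kelston vs Ralston: Ralston, 11–2.
Kelston vs Elsford: 4+5+2 = 11 for Kelston, 2 for Elsford — Kelston by 11–2.
Kelston–Fairlea: Fairlea 9–4.
Calder vs Holwick: 1+5+2 = 8 for Calder, 5 for Holwick — Calder by 8–5.
Calder vs Ralston: Calder preferred on 1+5+2 = 8 ballots; Calder wins 8–5.
Calder–Elsford: Calder 10–3.
Calder vs Fairlea: Fairlea, 8–5.
Holwick–Ralston: Ralston 13–0.
Holwick vs Elsford: Holwick is ranked higher on 4+1 = 5 ballots, Elsford on 8. Elsford wins 8–5.
Holwick vs Fairlea: Fairlea wins 9–4.
Ralston vs Elsford: Ralston, 10–3.
Ralston vs Fairlea: Fairlea, 7–6.
Elsford vs Fairlea: Elsford is ranked higher on 1+4 = 5 ballots, Fairlea on 8. Fairlea wins 8–5.
Only Fairlea has no losses; Fairlea is the Condorcet winner.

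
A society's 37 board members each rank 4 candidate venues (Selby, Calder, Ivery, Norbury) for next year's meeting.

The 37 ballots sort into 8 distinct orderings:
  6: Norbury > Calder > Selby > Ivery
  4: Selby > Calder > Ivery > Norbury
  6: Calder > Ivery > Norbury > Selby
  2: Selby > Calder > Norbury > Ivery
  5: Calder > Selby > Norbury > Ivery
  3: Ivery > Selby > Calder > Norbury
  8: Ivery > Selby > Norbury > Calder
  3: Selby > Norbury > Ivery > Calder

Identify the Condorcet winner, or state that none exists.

Head-to-head results (37 organisers):
Selby vs Calder: 20 to 17, Selby.
Selby vs Ivery: 6+4+2+5+3 = 20 for Selby, 17 for Ivery — Selby by 20–17.
Selby vs Norbury: 25 to 12, Selby.
Calder vs Ivery: Calder is ranked higher on 6+4+6+2+5 = 23 ballots, Ivery on 14. Calder wins 23–14.
Calder vs Norbury: 20 to 17, Calder.
Ivery vs Norbury: 4+6+3+8 = 21 for Ivery, 16 for Norbury — Ivery by 21–16.
Only Selby has no losses; Selby is the Condorcet winner.

Selby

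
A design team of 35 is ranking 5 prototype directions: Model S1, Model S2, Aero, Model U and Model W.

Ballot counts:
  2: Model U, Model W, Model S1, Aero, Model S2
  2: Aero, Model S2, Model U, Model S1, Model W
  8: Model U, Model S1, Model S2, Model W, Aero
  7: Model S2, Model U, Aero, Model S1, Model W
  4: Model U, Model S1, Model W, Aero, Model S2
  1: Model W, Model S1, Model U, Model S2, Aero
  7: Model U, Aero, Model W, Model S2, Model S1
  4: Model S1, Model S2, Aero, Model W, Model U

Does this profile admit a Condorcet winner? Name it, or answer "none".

Model U

Check each pair by majority over 35 ballots:
Model S1 vs Model S2: Model S1, 19–16.
Model S1 vs Aero: Model S1 wins 19–16.
Model S1 vs Model U: Model U wins 30–5.
Model S1 vs Model W: Model S1 wins 25–10.
Model S2–Aero: Model S2 20–15.
Model S2 vs Model U: Model U, 22–13.
Model S2 vs Model W: Model S2 wins 21–14.
Aero–Model U: Model U 29–6.
Aero–Model W: Aero 20–15.
Model U vs Model W: Model U, 30–5.
Only Model U has no losses; Model U is the Condorcet winner.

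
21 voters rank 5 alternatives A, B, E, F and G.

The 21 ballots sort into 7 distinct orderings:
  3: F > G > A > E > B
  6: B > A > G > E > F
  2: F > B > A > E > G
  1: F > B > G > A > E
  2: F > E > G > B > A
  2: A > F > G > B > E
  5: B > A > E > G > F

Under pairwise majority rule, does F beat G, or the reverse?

G

Ballots ranking F above G: 3 + 2 + 1 + 2 + 2 = 10.
Ballots ranking G above F: 21 − 10 = 11.
G wins the head-to-head 11–10.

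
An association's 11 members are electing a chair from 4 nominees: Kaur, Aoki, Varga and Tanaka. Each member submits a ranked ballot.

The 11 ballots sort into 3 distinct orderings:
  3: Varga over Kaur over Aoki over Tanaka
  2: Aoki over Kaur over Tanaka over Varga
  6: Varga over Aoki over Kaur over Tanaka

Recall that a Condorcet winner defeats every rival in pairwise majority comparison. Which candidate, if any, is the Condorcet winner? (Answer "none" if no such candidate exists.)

Varga

Head-to-head results (11 voters):
Kaur vs Aoki: 3 for Kaur, 8 for Aoki — Aoki by 8–3.
Kaur vs Varga: Kaur is ranked higher on 2 ballots, Varga on 9. Varga wins 9–2.
Kaur vs Tanaka: 3+2+6 = 11 for Kaur, 0 for Tanaka — Kaur by 11–0.
Aoki vs Varga: Aoki preferred on 2 ballots; Varga wins 9–2.
Aoki vs Tanaka: 3+2+6 = 11 for Aoki, 0 for Tanaka — Aoki by 11–0.
Varga vs Tanaka: Varga preferred on 3+6 = 9 ballots; Varga wins 9–2.
Only Varga has no losses; Varga is the Condorcet winner.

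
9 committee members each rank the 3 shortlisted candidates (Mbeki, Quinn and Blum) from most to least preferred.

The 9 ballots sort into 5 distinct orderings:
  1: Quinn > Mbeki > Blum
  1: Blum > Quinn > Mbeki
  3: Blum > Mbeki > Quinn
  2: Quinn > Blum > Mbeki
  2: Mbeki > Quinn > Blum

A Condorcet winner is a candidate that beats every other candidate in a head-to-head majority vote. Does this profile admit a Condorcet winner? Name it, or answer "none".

none

Check each pair by majority over 9 ballots:
Mbeki vs Quinn: Mbeki is ranked higher on 3+2 = 5 ballots, Quinn on 4. Mbeki wins 5–4.
Mbeki vs Blum: Mbeki preferred on 1+2 = 3 ballots; Blum wins 6–3.
Quinn vs Blum: Quinn is ranked higher on 1+2+2 = 5 ballots, Blum on 4. Quinn wins 5–4.
No candidate is unbeaten: Mbeki loses to Blum; Quinn loses to Mbeki; Blum loses to Quinn. In particular Mbeki beats Quinn beats Blum beats Mbeki is a majority cycle — no Condorcet winner exists.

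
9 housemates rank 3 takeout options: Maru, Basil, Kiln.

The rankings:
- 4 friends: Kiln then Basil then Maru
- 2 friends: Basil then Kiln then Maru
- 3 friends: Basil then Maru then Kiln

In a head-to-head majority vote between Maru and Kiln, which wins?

Kiln

Ballots ranking Maru above Kiln: 3.
Ballots ranking Kiln above Maru: 9 − 3 = 6.
Kiln wins the head-to-head 6–3.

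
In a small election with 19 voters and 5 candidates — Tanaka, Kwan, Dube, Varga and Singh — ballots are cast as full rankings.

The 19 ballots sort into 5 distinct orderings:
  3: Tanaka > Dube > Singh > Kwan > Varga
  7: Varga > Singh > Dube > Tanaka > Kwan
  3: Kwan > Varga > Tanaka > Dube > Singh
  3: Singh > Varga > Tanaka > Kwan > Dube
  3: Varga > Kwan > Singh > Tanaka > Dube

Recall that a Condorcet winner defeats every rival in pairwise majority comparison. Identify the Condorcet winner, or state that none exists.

Head-to-head results (19 voters):
Tanaka vs Kwan: Tanaka preferred on 3+7+3 = 13 ballots; Tanaka wins 13–6.
Tanaka vs Dube: Tanaka is ranked higher on 3+3+3+3 = 12 ballots, Dube on 7. Tanaka wins 12–7.
Tanaka vs Varga: Tanaka is ranked higher on 3 ballots, Varga on 16. Varga wins 16–3.
Tanaka vs Singh: 3+3 = 6 for Tanaka, 13 for Singh — Singh by 13–6.
Kwan vs Dube: 9 to 10, Dube.
Kwan vs Varga: Kwan preferred on 3+3 = 6 ballots; Varga wins 13–6.
Kwan vs Singh: 6 to 13, Singh.
Dube vs Varga: Dube is ranked higher on 3 ballots, Varga on 16. Varga wins 16–3.
Dube vs Singh: 3+3 = 6 for Dube, 13 for Singh — Singh by 13–6.
Varga vs Singh: 13 to 6, Varga.
Varga beats each of Tanaka, Kwan, Dube, Singh — Varga is the Condorcet winner.

Varga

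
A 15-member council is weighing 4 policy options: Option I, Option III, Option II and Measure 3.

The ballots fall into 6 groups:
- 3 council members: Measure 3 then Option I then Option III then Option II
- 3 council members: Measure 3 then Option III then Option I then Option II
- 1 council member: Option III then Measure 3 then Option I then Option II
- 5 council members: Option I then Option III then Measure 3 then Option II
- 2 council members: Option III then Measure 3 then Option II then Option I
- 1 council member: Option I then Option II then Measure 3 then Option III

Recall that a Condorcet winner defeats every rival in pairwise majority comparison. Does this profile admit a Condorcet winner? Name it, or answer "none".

Pairwise majorities:
Option I vs Option III: Option I, 9–6.
Option I vs Option II: Option I wins 13–2.
Option I–Measure 3: Measure 3 9–6.
Option III–Option II: Option III 14–1.
Option III vs Measure 3: Option III wins 8–7.
Option II–Measure 3: Measure 3 14–1.
No option is unbeaten: Option I loses to Measure 3; Option III loses to Option I; Option II loses to Option I; Measure 3 loses to Option III. In particular Option I > Option III > Measure 3 > Option I is a majority cycle — no Condorcet winner exists.

none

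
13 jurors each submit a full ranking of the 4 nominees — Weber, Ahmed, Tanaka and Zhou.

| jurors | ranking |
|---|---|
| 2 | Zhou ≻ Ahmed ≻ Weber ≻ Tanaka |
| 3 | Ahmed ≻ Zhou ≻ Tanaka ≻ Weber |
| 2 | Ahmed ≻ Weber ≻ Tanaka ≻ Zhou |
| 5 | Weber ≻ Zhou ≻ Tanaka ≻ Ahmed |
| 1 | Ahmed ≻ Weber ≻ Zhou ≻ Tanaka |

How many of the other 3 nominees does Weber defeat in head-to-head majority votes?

Weber against each rival (13 jurors):
Weber vs Ahmed: Weber is ranked higher on 5 ballots, Ahmed on 8. Ahmed wins 8–5.
Weber vs Tanaka: Weber, 10–3.
Weber vs Zhou: Weber preferred on 2+5+1 = 8 ballots; Weber wins 8–5.
Weber beats Tanaka, Zhou; loses to Ahmed — 2 pairwise wins.

2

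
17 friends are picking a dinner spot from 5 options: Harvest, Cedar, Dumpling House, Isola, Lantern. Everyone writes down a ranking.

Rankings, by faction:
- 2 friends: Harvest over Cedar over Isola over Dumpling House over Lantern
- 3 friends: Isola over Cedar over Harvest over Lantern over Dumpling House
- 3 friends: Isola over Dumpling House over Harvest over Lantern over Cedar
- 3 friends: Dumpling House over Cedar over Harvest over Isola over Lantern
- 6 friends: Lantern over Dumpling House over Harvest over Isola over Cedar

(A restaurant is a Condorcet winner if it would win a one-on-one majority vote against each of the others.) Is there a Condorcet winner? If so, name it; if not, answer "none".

Pairwise majorities:
Harvest–Cedar: Harvest 11–6.
Harvest–Dumpling House: Dumpling House 12–5.
Harvest–Isola: Harvest 11–6.
Harvest–Lantern: Harvest 11–6.
Cedar vs Dumpling House: Dumpling House wins 12–5.
Cedar–Isola: Isola 12–5.
Cedar–Lantern: Lantern 9–8.
Dumpling House–Isola: Dumpling House 9–8.
Dumpling House–Lantern: Lantern 9–8.
Isola–Lantern: Isola 11–6.
Each restaurant drops at least one matchup (Harvest loses to Dumpling House; Cedar loses to Harvest; Dumpling House loses to Lantern; Isola loses to Harvest; Lantern loses to Harvest); the cycle Harvest > Lantern > Dumpling House > Harvest rules out a Condorcet winner.

none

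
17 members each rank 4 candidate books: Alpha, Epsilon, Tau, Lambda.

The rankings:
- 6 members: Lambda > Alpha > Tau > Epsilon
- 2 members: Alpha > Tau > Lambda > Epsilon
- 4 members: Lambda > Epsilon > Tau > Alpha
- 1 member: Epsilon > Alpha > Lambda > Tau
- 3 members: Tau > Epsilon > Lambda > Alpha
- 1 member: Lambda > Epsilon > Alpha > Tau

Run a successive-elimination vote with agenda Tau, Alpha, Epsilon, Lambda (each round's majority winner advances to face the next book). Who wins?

Lambda

Round 1: Tau vs Alpha — 7–10, Alpha advances.
Round 2: Alpha vs Epsilon — 8–9, Epsilon advances.
Round 3: Epsilon vs Lambda — 4–13, Lambda advances.
Lambda survives the agenda.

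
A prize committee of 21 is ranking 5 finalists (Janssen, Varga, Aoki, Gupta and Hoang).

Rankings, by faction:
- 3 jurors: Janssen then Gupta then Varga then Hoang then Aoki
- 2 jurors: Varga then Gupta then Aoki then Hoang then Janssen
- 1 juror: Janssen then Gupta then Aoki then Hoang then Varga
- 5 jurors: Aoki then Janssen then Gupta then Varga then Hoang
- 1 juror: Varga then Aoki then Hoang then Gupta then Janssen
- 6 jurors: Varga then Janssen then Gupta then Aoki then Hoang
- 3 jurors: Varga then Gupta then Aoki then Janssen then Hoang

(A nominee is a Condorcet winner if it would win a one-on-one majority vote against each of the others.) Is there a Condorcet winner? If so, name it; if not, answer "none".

Pairwise majorities:
Janssen vs Varga: 3+1+5 = 9 for Janssen, 12 for Varga — Varga by 12–9.
Janssen vs Aoki: Janssen preferred on 3+1+6 = 10 ballots; Aoki wins 11–10.
Janssen vs Gupta: Janssen preferred on 3+1+5+6 = 15 ballots; Janssen wins 15–6.
Janssen vs Hoang: 18 to 3, Janssen.
Varga vs Aoki: Varga is ranked higher on 3+2+1+6+3 = 15 ballots, Aoki on 6. Varga wins 15–6.
Varga vs Gupta: 2+1+6+3 = 12 for Varga, 9 for Gupta — Varga by 12–9.
Varga vs Hoang: Varga is ranked higher on 3+2+5+1+6+3 = 20 ballots, Hoang on 1. Varga wins 20–1.
Aoki vs Gupta: Aoki is ranked higher on 5+1 = 6 ballots, Gupta on 15. Gupta wins 15–6.
Aoki vs Hoang: Aoki preferred on 2+1+5+1+6+3 = 18 ballots; Aoki wins 18–3.
Gupta vs Hoang: 20 to 1, Gupta.
Only Varga has no losses; Varga is the Condorcet winner.

Varga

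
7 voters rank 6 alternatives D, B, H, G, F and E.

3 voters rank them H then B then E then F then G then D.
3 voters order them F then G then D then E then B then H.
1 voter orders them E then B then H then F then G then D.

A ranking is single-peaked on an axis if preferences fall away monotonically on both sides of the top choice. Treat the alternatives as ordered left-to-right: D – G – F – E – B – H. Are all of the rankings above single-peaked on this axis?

Axis positions: D=1, G=2, F=3, E=4, B=5, H=6.
Type 1 (peak H at position 6): ranking walks positions 6-5-4-3-2-1, expanding outward from the peak — single-peaked.
Type 2 (peak F at position 3): ranking walks positions 3-2-1-4-5-6, expanding outward from the peak — single-peaked.
Type 3 (peak E at position 4): ranking walks positions 4-5-6-3-2-1, expanding outward from the peak — single-peaked.
Every ranking is single-peaked on this axis.

yes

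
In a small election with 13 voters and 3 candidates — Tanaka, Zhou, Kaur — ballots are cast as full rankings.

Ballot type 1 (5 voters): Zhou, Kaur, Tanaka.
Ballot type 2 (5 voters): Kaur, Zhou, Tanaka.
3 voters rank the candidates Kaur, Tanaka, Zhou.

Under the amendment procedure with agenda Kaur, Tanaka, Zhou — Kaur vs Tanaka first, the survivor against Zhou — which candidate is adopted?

Round 1: Kaur vs Tanaka — 13–0, Kaur advances.
Round 2: Kaur vs Zhou — 8–5, Kaur advances.
Kaur survives the agenda.

Kaur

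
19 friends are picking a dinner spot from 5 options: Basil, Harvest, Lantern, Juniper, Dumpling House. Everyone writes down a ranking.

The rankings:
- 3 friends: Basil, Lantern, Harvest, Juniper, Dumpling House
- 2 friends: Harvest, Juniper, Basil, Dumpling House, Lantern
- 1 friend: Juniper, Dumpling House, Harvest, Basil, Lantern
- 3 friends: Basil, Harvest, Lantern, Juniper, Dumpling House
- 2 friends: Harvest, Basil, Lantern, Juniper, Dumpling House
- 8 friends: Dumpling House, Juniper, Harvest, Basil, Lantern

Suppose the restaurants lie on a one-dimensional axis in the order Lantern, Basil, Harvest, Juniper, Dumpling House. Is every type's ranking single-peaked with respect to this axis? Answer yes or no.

yes

Axis positions: Lantern=1, Basil=2, Harvest=3, Juniper=4, Dumpling House=5.
Type 1 (peak Basil at position 2): ranking walks positions 2-1-3-4-5, expanding outward from the peak — single-peaked.
Type 2 (peak Harvest at position 3): ranking walks positions 3-4-2-5-1, expanding outward from the peak — single-peaked.
Type 3 (peak Juniper at position 4): ranking walks positions 4-5-3-2-1, expanding outward from the peak — single-peaked.
Type 4 (peak Basil at position 2): ranking walks positions 2-3-1-4-5, expanding outward from the peak — single-peaked.
Type 5 (peak Harvest at position 3): ranking walks positions 3-2-1-4-5, expanding outward from the peak — single-peaked.
Type 6 (peak Dumpling House at position 5): ranking walks positions 5-4-3-2-1, expanding outward from the peak — single-peaked.
Every ranking is single-peaked on this axis.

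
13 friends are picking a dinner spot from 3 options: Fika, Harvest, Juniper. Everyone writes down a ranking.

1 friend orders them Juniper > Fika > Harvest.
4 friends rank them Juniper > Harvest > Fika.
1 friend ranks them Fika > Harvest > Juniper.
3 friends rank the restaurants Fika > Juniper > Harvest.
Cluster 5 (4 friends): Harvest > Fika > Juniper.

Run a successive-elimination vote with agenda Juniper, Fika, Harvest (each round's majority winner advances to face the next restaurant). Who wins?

Harvest

Round 1: Juniper vs Fika — 5–8, Fika advances.
Round 2: Fika vs Harvest — 5–8, Harvest advances.
Harvest survives the agenda.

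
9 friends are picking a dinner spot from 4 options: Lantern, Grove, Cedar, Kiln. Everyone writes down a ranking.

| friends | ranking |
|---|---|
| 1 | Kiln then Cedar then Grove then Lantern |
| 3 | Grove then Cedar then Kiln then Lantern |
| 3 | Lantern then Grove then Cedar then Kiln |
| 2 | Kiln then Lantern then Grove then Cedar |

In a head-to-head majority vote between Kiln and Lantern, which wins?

Ballots ranking Kiln above Lantern: 1 + 3 + 2 = 6.
Ballots ranking Lantern above Kiln: 9 − 6 = 3.
Kiln wins the head-to-head 6–3.

Kiln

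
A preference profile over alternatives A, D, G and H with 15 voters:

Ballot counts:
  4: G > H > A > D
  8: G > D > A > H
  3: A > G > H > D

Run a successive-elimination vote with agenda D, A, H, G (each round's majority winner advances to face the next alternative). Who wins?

G

Round 1: D vs A — 8–7, D advances.
Round 2: D vs H — 8–7, D advances.
Round 3: D vs G — 0–15, G advances.
The agenda winner is G.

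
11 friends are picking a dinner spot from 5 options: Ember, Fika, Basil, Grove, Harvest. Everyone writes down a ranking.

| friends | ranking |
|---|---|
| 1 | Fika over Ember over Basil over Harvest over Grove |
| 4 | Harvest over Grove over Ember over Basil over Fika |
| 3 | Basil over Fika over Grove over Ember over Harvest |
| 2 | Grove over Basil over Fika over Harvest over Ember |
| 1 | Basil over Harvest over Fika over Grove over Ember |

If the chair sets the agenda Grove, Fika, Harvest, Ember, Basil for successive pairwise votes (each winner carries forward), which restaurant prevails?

Basil

Round 1: Grove vs Fika — 6–5, Grove advances.
Round 2: Grove vs Harvest — 5–6, Harvest advances.
Round 3: Harvest vs Ember — 7–4, Harvest advances.
Round 4: Harvest vs Basil — 4–7, Basil advances.
The agenda winner is Basil.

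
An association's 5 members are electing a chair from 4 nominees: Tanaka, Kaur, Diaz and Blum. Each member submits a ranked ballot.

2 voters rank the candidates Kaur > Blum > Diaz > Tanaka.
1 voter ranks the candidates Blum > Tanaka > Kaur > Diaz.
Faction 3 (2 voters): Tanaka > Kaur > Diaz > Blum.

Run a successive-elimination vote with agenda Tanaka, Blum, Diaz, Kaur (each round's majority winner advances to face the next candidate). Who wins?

Kaur

Round 1: Tanaka vs Blum — 2–3, Blum advances.
Round 2: Blum vs Diaz — 3–2, Blum advances.
Round 3: Blum vs Kaur — 1–4, Kaur advances.
The agenda winner is Kaur.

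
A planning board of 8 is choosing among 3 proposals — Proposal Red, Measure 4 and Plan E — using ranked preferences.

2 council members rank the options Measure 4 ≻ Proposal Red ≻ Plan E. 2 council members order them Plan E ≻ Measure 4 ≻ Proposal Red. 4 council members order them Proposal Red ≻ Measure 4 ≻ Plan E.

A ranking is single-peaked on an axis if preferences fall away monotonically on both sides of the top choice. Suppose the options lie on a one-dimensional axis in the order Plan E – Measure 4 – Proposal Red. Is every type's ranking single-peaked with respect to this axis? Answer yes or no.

yes

Axis positions: Plan E=1, Measure 4=2, Proposal Red=3.
Type 1 (peak Measure 4 at position 2): ranking walks positions 2-3-1, expanding outward from the peak — single-peaked.
Type 2 (peak Plan E at position 1): ranking walks positions 1-2-3, expanding outward from the peak — single-peaked.
Type 3 (peak Proposal Red at position 3): ranking walks positions 3-2-1, expanding outward from the peak — single-peaked.
Every ranking is single-peaked on this axis.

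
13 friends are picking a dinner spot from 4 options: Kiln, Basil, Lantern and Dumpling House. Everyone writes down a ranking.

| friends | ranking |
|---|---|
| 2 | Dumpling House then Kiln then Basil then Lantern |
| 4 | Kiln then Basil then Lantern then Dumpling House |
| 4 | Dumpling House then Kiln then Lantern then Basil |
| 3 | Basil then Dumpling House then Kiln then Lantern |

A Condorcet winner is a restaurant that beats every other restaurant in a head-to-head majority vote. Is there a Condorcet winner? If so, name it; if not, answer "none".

none

Head-to-head results (13 friends):
Kiln vs Basil: Kiln, 10–3.
Kiln vs Lantern: Kiln wins 13–0.
Kiln vs Dumpling House: Dumpling House, 9–4.
Basil–Lantern: Basil 9–4.
Basil vs Dumpling House: Basil wins 7–6.
Lantern–Dumpling House: Dumpling House 9–4.
No restaurant is unbeaten: Kiln loses to Dumpling House; Basil loses to Kiln; Lantern loses to Kiln; Dumpling House loses to Basil. In particular Kiln → Basil → Dumpling House → Kiln is a majority cycle — no Condorcet winner exists.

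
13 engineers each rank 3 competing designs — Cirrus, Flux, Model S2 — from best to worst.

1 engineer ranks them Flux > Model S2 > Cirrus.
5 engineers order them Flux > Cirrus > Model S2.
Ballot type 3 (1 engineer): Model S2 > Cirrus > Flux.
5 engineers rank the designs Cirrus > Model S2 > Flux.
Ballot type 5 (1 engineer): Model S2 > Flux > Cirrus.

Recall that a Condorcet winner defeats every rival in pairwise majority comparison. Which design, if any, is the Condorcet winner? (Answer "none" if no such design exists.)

Check each pair by majority over 13 ballots:
Cirrus–Flux: Flux 7–6.
Cirrus vs Model S2: Cirrus, 10–3.
Flux vs Model S2: Model S2, 7–6.
No design is unbeaten: Cirrus loses to Flux; Flux loses to Model S2; Model S2 loses to Cirrus. In particular Cirrus > Model S2 > Flux > Cirrus is a majority cycle — no Condorcet winner exists.

none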